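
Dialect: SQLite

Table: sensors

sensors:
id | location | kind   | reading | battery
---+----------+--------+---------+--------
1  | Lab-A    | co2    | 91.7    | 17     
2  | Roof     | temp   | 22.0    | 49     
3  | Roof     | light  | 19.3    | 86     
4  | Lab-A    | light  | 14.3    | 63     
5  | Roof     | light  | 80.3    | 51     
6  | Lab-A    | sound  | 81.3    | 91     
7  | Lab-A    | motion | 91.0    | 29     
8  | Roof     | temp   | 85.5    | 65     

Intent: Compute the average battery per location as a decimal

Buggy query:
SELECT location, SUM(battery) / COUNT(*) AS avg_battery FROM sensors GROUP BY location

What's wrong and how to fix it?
Bug: Both operands are integers, so '/' performs integer division and truncates

Fix: Cast one side to REAL so the division keeps the fractional part

Corrected query:
SELECT location, SUM(battery) * 1.0 / COUNT(*) AS avg_battery FROM sensors GROUP BY location

Result:
location | avg_battery
---------+------------
Lab-A    | 50         
Roof     | 62.75      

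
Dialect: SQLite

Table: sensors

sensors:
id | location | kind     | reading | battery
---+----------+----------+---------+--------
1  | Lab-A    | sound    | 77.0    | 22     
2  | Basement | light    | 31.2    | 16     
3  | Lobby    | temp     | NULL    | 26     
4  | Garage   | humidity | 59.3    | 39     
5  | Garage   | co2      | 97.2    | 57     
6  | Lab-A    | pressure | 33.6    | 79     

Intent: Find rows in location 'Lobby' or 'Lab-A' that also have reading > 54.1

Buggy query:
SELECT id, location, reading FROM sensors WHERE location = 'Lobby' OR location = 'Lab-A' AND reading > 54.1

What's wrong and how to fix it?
Bug: Without parentheses, AND is evaluated before OR, so the reading filter only applies to the 'Lab-A' branch

Fix: Add parentheses around the OR so the AND applies to both alternatives

Corrected query:
SELECT id, location, reading FROM sensors WHERE (location = 'Lobby' OR location = 'Lab-A') AND reading > 54.1

Result:
id | location | reading
---+----------+--------
1  | Lab-A    | 77     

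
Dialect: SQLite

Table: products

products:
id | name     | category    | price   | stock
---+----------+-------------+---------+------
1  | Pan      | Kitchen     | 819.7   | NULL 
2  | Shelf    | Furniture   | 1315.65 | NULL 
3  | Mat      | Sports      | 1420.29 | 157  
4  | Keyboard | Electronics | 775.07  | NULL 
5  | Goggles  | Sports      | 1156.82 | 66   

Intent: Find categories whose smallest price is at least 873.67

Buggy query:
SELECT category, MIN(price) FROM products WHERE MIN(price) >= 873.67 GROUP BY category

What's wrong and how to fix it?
Bug: Aggregates like MIN are computed per group after WHERE runs

Fix: Use HAVING for the per-group MIN condition

Corrected query:
SELECT category, MIN(price) FROM products GROUP BY category HAVING MIN(price) >= 873.67

Result:
category  | MIN(price)
----------+-----------
Furniture | 1315.65   
Sports    | 1156.82   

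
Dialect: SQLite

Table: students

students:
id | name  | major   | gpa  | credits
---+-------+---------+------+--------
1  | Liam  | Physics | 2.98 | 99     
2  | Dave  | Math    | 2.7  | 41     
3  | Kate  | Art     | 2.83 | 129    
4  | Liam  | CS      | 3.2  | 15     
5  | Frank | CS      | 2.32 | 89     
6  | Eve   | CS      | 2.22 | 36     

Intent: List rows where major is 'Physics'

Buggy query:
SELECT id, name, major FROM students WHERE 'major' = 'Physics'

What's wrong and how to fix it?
Bug: 'major' in single quotes is a string literal, not the column; the comparison is literal-vs-literal and never true

Fix: Reference the column as major without single quotes

Corrected query:
SELECT id, name, major FROM students WHERE major = 'Physics'

Result:
id | name | major  
---+------+--------
1  | Liam | Physics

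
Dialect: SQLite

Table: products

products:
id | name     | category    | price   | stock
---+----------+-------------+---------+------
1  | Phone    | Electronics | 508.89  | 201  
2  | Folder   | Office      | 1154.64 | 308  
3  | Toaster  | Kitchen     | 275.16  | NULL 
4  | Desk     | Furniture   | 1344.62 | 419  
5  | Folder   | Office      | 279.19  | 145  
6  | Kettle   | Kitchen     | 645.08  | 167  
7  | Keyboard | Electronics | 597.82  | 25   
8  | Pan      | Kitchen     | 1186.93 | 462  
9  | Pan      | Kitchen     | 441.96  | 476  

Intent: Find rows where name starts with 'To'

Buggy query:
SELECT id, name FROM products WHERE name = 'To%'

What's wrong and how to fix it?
Bug: '=' compares the literal string including the % character; pattern matching needs LIKE

Fix: Use LIKE for wildcard pattern matching

Corrected query:
SELECT id, name FROM products WHERE name LIKE 'To%'

Result:
id | name   
---+--------
3  | Toaster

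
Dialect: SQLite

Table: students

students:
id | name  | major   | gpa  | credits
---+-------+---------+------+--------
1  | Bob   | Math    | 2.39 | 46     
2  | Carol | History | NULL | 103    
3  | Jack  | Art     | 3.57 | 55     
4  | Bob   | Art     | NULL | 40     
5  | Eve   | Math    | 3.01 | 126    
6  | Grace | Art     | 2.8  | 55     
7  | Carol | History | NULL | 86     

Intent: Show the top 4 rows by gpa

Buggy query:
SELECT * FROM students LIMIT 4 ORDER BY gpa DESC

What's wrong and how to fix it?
Bug: LIMIT must come after ORDER BY

Fix: Swap the clauses: ORDER BY first, then LIMIT

Corrected query:
SELECT * FROM students ORDER BY gpa DESC LIMIT 4

Result:
id | name  | major | gpa  | credits
---+-------+-------+------+--------
3  | Jack  | Art   | 3.57 | 55     
5  | Eve   | Math  | 3.01 | 126    
6  | Grace | Art   | 2.8  | 55     
1  | Bob   | Math  | 2.39 | 46     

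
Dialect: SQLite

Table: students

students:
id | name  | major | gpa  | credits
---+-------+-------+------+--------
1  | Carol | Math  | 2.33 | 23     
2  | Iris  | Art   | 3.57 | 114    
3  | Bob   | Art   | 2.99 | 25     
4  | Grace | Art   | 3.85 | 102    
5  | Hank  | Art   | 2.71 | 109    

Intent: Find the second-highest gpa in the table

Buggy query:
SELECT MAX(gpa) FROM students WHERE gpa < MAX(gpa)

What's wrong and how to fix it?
Bug: The inner MAX is an aggregate inside WHERE, which is not allowed

Fix: Compute the overall MAX in a subquery, then take MAX of rows below it

Corrected query:
SELECT MAX(gpa) FROM students WHERE gpa < (SELECT MAX(gpa) FROM students)

Result:
MAX(gpa)
--------
3.57    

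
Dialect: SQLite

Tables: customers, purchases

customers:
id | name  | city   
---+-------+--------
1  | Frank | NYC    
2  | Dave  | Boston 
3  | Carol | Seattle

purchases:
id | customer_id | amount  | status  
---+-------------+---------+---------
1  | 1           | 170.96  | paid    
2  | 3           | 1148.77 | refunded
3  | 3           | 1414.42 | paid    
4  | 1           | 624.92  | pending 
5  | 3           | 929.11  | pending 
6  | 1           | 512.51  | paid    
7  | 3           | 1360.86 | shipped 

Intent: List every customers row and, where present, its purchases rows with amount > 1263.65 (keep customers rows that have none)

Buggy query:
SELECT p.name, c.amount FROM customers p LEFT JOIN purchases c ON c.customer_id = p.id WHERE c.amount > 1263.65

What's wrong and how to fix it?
Bug: Filtering c.amount in WHERE discards the NULL rows produced by LEFT JOIN, turning it into an inner join

Fix: Put 'c.amount > 1263.65' in the JOIN's ON clause instead of WHERE

Corrected query:
SELECT p.name, c.amount FROM customers p LEFT JOIN purchases c ON c.customer_id = p.id AND c.amount > 1263.65

Result:
name  | amount 
------+--------
Frank | NULL   
Dave  | NULL   
Carol | 1360.86
Carol | 1414.42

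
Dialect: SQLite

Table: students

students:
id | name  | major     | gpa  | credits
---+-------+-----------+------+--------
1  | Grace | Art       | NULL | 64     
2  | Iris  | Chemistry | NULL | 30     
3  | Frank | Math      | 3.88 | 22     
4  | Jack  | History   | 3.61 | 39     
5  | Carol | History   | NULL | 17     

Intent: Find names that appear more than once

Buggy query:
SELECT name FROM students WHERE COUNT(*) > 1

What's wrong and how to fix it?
Bug: WHERE can't reference COUNT(*); aggregates are computed after WHERE

Fix: Group first, then use HAVING for the count condition

Corrected query:
SELECT name FROM students GROUP BY name HAVING COUNT(*) > 1

Result:
(no rows)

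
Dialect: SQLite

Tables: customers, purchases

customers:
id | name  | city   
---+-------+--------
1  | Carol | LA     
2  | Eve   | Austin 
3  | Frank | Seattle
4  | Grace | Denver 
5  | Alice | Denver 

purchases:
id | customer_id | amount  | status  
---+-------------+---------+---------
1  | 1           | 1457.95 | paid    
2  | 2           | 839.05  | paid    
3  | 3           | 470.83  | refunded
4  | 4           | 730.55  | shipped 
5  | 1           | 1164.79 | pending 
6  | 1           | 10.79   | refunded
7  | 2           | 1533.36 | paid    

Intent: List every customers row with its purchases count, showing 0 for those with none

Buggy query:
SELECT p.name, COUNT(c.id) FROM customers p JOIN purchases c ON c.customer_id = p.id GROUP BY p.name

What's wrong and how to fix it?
Bug: INNER JOIN drops customers rows that have no matching purchases rows

Fix: Use LEFT JOIN so parents without children still appear (COUNT(c.id) gives 0)

Corrected query:
SELECT p.name, COUNT(c.id) FROM customers p LEFT JOIN purchases c ON c.customer_id = p.id GROUP BY p.name

Result:
name  | COUNT(c.id)
------+------------
Alice | 0          
Carol | 3          
Eve   | 2          
Frank | 1          
Grace | 1          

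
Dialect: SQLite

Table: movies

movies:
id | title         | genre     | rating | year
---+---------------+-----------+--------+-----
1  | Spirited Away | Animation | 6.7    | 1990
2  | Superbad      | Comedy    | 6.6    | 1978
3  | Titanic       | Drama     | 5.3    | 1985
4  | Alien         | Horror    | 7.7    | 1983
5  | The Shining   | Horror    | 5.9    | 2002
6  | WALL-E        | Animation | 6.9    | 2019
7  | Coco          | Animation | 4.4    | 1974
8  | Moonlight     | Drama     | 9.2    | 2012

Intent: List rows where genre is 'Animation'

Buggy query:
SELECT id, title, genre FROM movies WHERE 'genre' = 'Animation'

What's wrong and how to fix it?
Bug: Single quotes denote string literals in SQL; the column name is being compared as a constant string

Fix: Reference the column as genre without single quotes

Corrected query:
SELECT id, title, genre FROM movies WHERE genre = 'Animation'

Result:
id | title         | genre    
---+---------------+----------
1  | Spirited Away | Animation
6  | WALL-E        | Animation
7  | Coco          | Animation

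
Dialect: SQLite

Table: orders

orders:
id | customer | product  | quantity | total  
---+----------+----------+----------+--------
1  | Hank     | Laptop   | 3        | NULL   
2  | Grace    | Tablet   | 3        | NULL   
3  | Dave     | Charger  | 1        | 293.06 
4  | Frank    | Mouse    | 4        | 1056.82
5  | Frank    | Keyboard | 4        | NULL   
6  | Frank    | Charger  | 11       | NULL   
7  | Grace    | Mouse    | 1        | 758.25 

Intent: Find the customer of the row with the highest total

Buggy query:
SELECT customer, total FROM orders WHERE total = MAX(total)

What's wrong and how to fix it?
Bug: WHERE is evaluated per row; an aggregate over the whole table isn't defined there

Fix: Use a subquery: WHERE total = (SELECT MAX(total) FROM orders)

Corrected query:
SELECT customer, total FROM orders WHERE total = (SELECT MAX(total) FROM orders)

Result:
customer | total  
---------+--------
Frank    | 1056.82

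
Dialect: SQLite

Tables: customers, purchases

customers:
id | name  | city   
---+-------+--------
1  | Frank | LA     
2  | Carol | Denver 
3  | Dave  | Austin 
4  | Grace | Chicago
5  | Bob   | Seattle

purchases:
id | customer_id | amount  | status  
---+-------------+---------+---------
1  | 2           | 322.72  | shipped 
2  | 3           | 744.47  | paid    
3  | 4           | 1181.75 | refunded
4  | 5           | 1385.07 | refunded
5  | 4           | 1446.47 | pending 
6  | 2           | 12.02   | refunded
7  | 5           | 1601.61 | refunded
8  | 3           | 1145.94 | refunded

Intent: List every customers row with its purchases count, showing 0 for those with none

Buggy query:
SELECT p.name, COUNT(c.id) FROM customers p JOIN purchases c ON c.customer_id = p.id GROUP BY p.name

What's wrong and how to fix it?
Bug: An inner join excludes parents with zero children

Fix: Use LEFT JOIN so parents without children still appear (COUNT(c.id) gives 0)

Corrected query:
SELECT p.name, COUNT(c.id) FROM customers p LEFT JOIN purchases c ON c.customer_id = p.id GROUP BY p.name

Result:
name  | COUNT(c.id)
------+------------
Bob   | 2          
Carol | 2          
Dave  | 2          
Frank | 0          
Grace | 2          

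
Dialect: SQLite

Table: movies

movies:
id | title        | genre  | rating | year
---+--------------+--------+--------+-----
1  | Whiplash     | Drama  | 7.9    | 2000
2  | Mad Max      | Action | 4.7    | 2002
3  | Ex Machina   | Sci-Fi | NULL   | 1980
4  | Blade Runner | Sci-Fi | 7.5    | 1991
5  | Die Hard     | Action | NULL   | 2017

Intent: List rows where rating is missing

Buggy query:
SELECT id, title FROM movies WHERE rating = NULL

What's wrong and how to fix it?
Bug: Comparing to NULL with '=' never matches; NULL = NULL is unknown, not true

Fix: Use IS NULL to test for NULL

Corrected query:
SELECT id, title FROM movies WHERE rating IS NULL

Result:
id | title     
---+-----------
3  | Ex Machina
5  | Die Hard  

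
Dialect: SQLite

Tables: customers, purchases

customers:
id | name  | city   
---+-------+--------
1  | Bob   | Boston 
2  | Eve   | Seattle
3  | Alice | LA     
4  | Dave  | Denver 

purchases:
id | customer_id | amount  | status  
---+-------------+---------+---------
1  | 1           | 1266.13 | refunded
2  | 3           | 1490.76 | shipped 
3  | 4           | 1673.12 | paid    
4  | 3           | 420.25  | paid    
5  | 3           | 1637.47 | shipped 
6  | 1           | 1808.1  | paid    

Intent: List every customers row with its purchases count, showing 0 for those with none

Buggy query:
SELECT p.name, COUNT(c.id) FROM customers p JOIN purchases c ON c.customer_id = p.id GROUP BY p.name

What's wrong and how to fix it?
Bug: INNER JOIN drops customers rows that have no matching purchases rows

Fix: Switch to LEFT JOIN to retain unmatched parent rows

Corrected query:
SELECT p.name, COUNT(c.id) FROM customers p LEFT JOIN purchases c ON c.customer_id = p.id GROUP BY p.name

Result:
name  | COUNT(c.id)
------+------------
Alice | 3          
Bob   | 2          
Dave  | 1          
Eve   | 0          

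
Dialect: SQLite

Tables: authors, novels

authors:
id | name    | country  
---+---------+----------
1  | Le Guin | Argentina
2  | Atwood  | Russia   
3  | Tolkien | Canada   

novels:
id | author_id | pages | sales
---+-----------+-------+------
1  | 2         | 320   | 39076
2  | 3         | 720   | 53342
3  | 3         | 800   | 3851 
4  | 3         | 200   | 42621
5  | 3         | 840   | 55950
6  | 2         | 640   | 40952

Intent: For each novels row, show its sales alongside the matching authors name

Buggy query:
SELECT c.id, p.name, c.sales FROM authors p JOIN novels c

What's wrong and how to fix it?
Bug: Missing join condition: each novels row is matched to all authors rows instead of just its own

Fix: Specify the join condition linking the foreign key to the parent id

Corrected query:
SELECT c.id, p.name, c.sales FROM authors p JOIN novels c ON c.author_id = p.id

Result:
id | name    | sales
---+---------+------
1  | Atwood  | 39076
2  | Tolkien | 53342
3  | Tolkien | 3851 
4  | Tolkien | 42621
5  | Tolkien | 55950
6  | Atwood  | 40952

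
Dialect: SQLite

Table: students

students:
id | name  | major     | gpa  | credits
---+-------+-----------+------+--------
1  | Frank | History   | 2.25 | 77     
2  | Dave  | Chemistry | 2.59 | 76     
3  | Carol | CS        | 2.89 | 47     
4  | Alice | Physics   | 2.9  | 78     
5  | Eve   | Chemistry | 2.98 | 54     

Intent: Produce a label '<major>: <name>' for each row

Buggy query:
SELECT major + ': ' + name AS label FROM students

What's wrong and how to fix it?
Bug: '+' is numeric addition; on text columns SQLite converts them to 0 instead of concatenating

Fix: Use the || operator for string concatenation

Corrected query:
SELECT major || ': ' || name AS label FROM students

Result:
label          
---------------
History: Frank 
Chemistry: Dave
CS: Carol      
Physics: Alice 
Chemistry: Eve 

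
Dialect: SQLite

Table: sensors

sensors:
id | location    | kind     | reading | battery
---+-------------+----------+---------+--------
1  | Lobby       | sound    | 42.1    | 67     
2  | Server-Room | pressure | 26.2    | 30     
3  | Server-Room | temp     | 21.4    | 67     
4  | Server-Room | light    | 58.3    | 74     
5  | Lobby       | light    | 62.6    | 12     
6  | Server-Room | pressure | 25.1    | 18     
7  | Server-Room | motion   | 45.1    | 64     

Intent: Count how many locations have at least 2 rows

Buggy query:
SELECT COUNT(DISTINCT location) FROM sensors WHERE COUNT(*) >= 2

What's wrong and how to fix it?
Bug: COUNT(*) cannot appear in WHERE; the per-group count doesn't exist yet

Fix: Use a subquery that GROUPs and filters with HAVING, then count its rows

Corrected query:
SELECT COUNT(*) FROM (SELECT location FROM sensors GROUP BY location HAVING COUNT(*) >= 2)

Result:
COUNT(*)
--------
2       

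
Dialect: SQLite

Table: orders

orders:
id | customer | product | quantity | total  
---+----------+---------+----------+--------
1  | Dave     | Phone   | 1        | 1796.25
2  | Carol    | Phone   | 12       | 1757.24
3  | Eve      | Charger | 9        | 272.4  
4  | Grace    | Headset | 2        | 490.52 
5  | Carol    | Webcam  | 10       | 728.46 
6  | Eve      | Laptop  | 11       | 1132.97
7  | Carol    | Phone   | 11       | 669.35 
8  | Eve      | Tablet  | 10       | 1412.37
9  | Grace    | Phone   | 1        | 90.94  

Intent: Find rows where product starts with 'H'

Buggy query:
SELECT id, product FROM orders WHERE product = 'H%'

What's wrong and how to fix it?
Bug: '=' compares the literal string including the % character; pattern matching needs LIKE

Fix: Replace '=' with LIKE so 'H%' is treated as a pattern

Corrected query:
SELECT id, product FROM orders WHERE product LIKE 'H%'

Result:
id | product
---+--------
4  | Headset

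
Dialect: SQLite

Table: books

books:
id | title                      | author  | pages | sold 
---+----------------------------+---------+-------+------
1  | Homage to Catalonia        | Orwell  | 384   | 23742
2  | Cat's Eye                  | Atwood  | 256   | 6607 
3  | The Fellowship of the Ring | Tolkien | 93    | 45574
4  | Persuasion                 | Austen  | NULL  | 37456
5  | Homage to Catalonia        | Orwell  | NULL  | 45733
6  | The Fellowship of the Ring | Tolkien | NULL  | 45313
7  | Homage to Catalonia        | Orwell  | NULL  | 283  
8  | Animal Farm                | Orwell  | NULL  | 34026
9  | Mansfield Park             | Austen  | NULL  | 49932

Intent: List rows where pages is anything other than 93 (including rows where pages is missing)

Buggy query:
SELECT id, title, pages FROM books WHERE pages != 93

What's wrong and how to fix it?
Bug: Inequality against NULL is unknown, not true; rows with NULL are dropped

Fix: Handle NULL separately with IS NULL alongside the inequality

Corrected query:
SELECT id, title, pages FROM books WHERE pages != 93 OR pages IS NULL

Result:
id | title                      | pages
---+----------------------------+------
1  | Homage to Catalonia        | 384  
2  | Cat's Eye                  | 256  
4  | Persuasion                 | NULL 
5  | Homage to Catalonia        | NULL 
6  | The Fellowship of the Ring | NULL 
7  | Homage to Catalonia        | NULL 
8  | Animal Farm                | NULL 
9  | Mansfield Park             | NULL 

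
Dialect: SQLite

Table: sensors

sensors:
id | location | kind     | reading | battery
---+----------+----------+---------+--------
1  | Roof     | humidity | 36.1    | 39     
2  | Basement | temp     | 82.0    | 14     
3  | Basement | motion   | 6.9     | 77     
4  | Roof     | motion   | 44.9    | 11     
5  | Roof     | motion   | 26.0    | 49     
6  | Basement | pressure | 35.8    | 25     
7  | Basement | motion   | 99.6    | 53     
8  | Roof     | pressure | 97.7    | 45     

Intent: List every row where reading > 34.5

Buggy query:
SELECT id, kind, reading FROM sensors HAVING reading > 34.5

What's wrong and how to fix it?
Bug: HAVING filters the output of aggregation, but this query has no GROUP BY and no aggregate functions, so SQLite rejects it (HAVING clause on a non-aggregate query); the condition here is per row

Fix: Use WHERE for row-level filtering

Corrected query:
SELECT id, kind, reading FROM sensors WHERE reading > 34.5

Result:
id | kind     | reading
---+----------+--------
1  | humidity | 36.1   
2  | temp     | 82     
4  | motion   | 44.9   
6  | pressure | 35.8   
7  | motion   | 99.6   
8  | pressure | 97.7   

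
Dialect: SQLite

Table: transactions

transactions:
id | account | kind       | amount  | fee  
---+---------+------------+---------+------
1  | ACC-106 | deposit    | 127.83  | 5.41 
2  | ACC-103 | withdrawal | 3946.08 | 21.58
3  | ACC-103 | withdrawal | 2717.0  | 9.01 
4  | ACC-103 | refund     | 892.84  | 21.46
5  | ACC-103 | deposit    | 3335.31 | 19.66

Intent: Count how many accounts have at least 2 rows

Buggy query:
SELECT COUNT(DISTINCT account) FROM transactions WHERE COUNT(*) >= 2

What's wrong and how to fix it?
Bug: WHERE filters individual rows, not groups, so a group-level COUNT is invalid there

Fix: Group first with HAVING COUNT(*) >= 2, then COUNT the resulting groups

Corrected query:
SELECT COUNT(*) FROM (SELECT account FROM transactions GROUP BY account HAVING COUNT(*) >= 2)

Result:
COUNT(*)
--------
1       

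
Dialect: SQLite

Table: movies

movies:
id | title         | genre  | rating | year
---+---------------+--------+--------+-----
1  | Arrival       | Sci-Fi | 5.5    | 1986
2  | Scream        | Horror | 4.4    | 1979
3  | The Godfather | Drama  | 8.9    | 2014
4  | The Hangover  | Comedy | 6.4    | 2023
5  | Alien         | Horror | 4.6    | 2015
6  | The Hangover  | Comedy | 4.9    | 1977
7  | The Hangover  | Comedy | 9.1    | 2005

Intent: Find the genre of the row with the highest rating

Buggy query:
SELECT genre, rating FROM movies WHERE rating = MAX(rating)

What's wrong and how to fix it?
Bug: WHERE is evaluated per row; an aggregate over the whole table isn't defined there

Fix: Use a subquery: WHERE rating = (SELECT MAX(rating) FROM movies)

Corrected query:
SELECT genre, rating FROM movies WHERE rating = (SELECT MAX(rating) FROM movies)

Result:
genre  | rating
-------+-------
Comedy | 9.1   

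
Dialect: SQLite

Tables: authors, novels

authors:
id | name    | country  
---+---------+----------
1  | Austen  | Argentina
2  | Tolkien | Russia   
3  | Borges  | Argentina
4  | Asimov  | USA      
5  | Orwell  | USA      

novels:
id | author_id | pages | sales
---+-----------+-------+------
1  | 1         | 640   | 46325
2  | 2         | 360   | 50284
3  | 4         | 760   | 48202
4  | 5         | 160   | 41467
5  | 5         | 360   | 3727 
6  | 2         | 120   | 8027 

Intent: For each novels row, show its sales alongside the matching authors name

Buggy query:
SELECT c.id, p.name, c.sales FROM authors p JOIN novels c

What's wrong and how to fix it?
Bug: Missing join condition: each novels row is matched to all authors rows instead of just its own

Fix: Add ON c.author_id = p.id to the JOIN

Corrected query:
SELECT c.id, p.name, c.sales FROM authors p JOIN novels c ON c.author_id = p.id

Result:
id | name    | sales
---+---------+------
1  | Austen  | 46325
2  | Tolkien | 50284
3  | Asimov  | 48202
4  | Orwell  | 41467
5  | Orwell  | 3727 
6  | Tolkien | 8027 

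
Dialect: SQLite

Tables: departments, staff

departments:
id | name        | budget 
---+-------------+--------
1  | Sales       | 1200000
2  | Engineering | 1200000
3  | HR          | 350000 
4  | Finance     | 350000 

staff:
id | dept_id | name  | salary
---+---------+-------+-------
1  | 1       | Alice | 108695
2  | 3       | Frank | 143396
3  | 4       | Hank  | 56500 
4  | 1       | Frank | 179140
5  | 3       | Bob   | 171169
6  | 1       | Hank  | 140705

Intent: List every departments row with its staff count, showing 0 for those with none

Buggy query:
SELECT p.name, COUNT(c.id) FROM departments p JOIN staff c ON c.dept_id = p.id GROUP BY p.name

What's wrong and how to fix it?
Bug: An inner join excludes parents with zero children

Fix: Use LEFT JOIN so parents without children still appear (COUNT(c.id) gives 0)

Corrected query:
SELECT p.name, COUNT(c.id) FROM departments p LEFT JOIN staff c ON c.dept_id = p.id GROUP BY p.name

Result:
name        | COUNT(c.id)
------------+------------
Engineering | 0          
Finance     | 1          
HR          | 2          
Sales       | 3          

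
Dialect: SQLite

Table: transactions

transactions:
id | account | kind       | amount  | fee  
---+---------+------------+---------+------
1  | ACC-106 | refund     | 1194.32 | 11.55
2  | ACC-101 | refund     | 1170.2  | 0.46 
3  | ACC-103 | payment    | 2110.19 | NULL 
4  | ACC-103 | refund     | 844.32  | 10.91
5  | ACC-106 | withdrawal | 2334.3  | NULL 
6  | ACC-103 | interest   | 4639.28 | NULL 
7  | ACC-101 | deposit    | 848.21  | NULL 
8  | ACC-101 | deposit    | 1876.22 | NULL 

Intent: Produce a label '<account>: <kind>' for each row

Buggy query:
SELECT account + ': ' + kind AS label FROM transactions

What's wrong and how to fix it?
Bug: '+' is numeric addition; on text columns SQLite converts them to 0 instead of concatenating

Fix: Replace + with || to concatenate text

Corrected query:
SELECT account || ': ' || kind AS label FROM transactions

Result:
label              
-------------------
ACC-106: refund    
ACC-101: refund    
ACC-103: payment   
ACC-103: refund    
ACC-106: withdrawal
ACC-103: interest  
ACC-101: deposit   
ACC-101: deposit   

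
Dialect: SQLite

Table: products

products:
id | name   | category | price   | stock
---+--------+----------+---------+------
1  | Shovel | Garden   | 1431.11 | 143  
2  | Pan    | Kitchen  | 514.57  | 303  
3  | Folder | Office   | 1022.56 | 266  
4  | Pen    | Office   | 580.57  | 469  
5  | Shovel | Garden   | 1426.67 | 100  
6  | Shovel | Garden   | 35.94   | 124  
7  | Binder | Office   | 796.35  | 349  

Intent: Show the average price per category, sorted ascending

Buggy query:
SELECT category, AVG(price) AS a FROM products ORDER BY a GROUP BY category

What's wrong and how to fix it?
Bug: GROUP BY must precede ORDER BY

Fix: Move ORDER BY to the end, after GROUP BY

Corrected query:
SELECT category, AVG(price) AS a FROM products GROUP BY category ORDER BY a

Result:
category | a         
---------+-----------
Kitchen  | 514.57    
Office   | 799.826667
Garden   | 964.573333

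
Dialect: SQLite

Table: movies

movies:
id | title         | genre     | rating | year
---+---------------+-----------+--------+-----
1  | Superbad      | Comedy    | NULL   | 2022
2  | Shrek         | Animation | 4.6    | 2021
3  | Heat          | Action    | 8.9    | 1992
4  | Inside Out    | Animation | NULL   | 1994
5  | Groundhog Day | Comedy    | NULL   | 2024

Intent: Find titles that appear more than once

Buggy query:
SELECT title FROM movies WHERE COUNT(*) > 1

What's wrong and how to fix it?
Bug: COUNT(*) is an aggregate and cannot be used in WHERE

Fix: GROUP BY title, then filter groups with HAVING COUNT(*) > 1

Corrected query:
SELECT title FROM movies GROUP BY title HAVING COUNT(*) > 1

Result:
(no rows)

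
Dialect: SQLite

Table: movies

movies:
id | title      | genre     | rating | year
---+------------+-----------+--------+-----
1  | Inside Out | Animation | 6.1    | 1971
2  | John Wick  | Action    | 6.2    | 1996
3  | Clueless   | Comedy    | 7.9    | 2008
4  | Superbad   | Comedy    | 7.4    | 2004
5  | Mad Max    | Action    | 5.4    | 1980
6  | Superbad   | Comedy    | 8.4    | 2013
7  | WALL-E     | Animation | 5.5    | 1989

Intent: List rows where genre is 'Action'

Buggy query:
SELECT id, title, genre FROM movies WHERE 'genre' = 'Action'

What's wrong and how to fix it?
Bug: Single quotes denote string literals in SQL; the column name is being compared as a constant string

Fix: Remove the quotes around the column name (or use double quotes for an identifier)

Corrected query:
SELECT id, title, genre FROM movies WHERE genre = 'Action'

Result:
id | title     | genre 
---+-----------+-------
2  | John Wick | Action
5  | Mad Max   | Action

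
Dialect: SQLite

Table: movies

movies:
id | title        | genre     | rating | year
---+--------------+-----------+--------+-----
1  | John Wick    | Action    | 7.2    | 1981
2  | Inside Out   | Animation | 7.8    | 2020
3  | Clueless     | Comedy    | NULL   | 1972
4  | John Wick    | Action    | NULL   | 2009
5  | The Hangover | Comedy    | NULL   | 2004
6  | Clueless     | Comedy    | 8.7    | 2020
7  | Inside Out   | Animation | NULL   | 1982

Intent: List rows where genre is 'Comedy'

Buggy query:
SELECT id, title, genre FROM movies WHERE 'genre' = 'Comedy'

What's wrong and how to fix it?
Bug: Single quotes denote string literals in SQL; the column name is being compared as a constant string

Fix: Reference the column as genre without single quotes

Corrected query:
SELECT id, title, genre FROM movies WHERE genre = 'Comedy'

Result:
id | title        | genre 
---+--------------+-------
3  | Clueless     | Comedy
5  | The Hangover | Comedy
6  | Clueless     | Comedy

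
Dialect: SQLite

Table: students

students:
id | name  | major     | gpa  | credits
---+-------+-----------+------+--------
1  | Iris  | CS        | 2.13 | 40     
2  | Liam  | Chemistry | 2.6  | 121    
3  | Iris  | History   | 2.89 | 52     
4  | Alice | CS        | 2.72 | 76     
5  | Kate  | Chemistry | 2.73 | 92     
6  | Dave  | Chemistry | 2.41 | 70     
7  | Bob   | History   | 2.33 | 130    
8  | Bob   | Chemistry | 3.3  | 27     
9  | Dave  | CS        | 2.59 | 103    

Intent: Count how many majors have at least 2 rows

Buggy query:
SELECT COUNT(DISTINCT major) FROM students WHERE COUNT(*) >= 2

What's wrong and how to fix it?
Bug: COUNT(*) cannot appear in WHERE; the per-group count doesn't exist yet

Fix: Use a subquery that GROUPs and filters with HAVING, then count its rows

Corrected query:
SELECT COUNT(*) FROM (SELECT major FROM students GROUP BY major HAVING COUNT(*) >= 2)

Result:
COUNT(*)
--------
3       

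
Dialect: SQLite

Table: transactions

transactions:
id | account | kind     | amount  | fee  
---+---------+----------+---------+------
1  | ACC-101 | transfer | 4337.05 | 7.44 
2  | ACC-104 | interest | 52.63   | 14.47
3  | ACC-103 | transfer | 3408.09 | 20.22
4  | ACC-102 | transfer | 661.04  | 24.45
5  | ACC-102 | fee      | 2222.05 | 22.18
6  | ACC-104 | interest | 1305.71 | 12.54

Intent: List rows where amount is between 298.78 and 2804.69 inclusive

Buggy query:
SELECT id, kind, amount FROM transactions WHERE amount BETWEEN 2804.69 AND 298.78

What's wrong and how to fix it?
Bug: BETWEEN expects the lower bound first; with 2804.69 AND 298.78 the range is empty

Fix: Write BETWEEN 298.78 AND 2804.69

Corrected query:
SELECT id, kind, amount FROM transactions WHERE amount BETWEEN 298.78 AND 2804.69

Result:
id | kind     | amount 
---+----------+--------
4  | transfer | 661.04 
5  | fee      | 2222.05
6  | interest | 1305.71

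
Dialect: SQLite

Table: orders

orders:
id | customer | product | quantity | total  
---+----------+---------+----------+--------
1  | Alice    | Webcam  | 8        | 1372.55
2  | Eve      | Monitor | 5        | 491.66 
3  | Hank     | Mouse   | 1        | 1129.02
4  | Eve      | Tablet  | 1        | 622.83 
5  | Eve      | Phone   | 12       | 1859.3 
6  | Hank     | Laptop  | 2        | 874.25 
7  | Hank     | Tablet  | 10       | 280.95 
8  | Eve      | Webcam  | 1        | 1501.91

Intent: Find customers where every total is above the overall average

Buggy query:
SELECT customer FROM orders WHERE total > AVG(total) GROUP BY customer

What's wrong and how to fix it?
Bug: AVG() is an aggregate; it can't sit directly in WHERE

Fix: Compute the overall average in a scalar subquery and compare each group's MIN against it in HAVING

Corrected query:
SELECT customer FROM orders GROUP BY customer HAVING MIN(total) > (SELECT AVG(total) FROM orders)

Result:
customer
--------
Alice   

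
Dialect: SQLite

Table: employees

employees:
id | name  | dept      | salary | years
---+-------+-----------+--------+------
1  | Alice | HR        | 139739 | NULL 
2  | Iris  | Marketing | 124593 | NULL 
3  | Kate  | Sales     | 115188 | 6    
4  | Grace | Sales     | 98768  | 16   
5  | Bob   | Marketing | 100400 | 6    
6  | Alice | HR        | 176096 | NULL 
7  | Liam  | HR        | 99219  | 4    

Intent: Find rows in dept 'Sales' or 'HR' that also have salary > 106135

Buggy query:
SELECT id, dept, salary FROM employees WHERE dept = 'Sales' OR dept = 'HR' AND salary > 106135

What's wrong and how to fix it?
Bug: AND binds tighter than OR, so this parses as dept = 'Sales' OR (dept = 'HR' AND salary > 106135)

Fix: Group the OR with parentheses (or use IN), then AND the threshold

Corrected query:
SELECT id, dept, salary FROM employees WHERE (dept = 'Sales' OR dept = 'HR') AND salary > 106135

Result:
id | dept  | salary
---+-------+-------
1  | HR    | 139739
3  | Sales | 115188
6  | HR    | 176096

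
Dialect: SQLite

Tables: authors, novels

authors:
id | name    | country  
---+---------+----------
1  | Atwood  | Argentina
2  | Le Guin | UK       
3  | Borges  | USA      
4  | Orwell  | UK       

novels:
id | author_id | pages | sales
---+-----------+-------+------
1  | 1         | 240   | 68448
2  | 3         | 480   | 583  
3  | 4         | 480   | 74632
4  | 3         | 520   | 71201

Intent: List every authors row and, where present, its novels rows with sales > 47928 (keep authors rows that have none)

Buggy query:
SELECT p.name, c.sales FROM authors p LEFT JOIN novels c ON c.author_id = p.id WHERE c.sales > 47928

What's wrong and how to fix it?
Bug: Filtering c.sales in WHERE discards the NULL rows produced by LEFT JOIN, turning it into an inner join

Fix: Put 'c.sales > 47928' in the JOIN's ON clause instead of WHERE

Corrected query:
SELECT p.name, c.sales FROM authors p LEFT JOIN novels c ON c.author_id = p.id AND c.sales > 47928

Result:
name    | sales
--------+------
Atwood  | 68448
Le Guin | NULL 
Borges  | 71201
Orwell  | 74632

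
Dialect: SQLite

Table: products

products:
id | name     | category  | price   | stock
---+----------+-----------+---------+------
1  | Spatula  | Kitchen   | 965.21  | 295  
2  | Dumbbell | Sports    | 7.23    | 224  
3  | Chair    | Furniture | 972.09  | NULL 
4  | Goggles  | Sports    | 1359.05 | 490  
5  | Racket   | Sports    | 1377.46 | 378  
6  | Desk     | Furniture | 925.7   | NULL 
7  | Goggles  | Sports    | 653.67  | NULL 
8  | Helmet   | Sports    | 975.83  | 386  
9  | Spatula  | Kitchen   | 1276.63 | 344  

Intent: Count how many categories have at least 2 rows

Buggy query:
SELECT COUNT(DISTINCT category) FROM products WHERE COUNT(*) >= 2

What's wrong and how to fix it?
Bug: WHERE filters individual rows, not groups, so a group-level COUNT is invalid there

Fix: Use a subquery that GROUPs and filters with HAVING, then count its rows

Corrected query:
SELECT COUNT(*) FROM (SELECT category FROM products GROUP BY category HAVING COUNT(*) >= 2)

Result:
COUNT(*)
--------
3       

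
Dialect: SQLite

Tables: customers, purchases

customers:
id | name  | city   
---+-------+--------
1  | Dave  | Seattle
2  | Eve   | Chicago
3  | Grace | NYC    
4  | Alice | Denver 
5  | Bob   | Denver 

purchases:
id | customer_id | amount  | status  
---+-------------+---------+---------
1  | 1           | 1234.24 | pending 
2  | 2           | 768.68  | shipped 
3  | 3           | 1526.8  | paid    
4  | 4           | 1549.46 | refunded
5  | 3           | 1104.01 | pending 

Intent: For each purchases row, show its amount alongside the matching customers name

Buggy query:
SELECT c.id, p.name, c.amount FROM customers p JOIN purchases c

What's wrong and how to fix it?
Bug: JOIN with no ON clause produces a cartesian product; every purchases row pairs with every customers row

Fix: Specify the join condition linking the foreign key to the parent id

Corrected query:
SELECT c.id, p.name, c.amount FROM customers p JOIN purchases c ON c.customer_id = p.id

Result:
id | name  | amount 
---+-------+--------
1  | Dave  | 1234.24
2  | Eve   | 768.68 
3  | Grace | 1526.8 
4  | Alice | 1549.46
5  | Grace | 1104.01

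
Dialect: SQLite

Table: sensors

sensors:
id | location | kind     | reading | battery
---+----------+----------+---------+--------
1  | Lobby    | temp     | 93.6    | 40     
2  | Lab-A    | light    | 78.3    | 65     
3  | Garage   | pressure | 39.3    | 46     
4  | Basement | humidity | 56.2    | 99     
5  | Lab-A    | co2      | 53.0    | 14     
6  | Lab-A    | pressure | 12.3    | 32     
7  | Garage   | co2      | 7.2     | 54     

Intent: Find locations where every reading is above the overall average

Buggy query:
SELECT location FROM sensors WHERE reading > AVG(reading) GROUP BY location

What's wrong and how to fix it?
Bug: AVG() is an aggregate; it can't sit directly in WHERE

Fix: Use a subquery for AVG and a HAVING MIN(...) filter so the condition holds for every row in the group

Corrected query:
SELECT location FROM sensors GROUP BY location HAVING MIN(reading) > (SELECT AVG(reading) FROM sensors)

Result:
location
--------
Basement
Lobby   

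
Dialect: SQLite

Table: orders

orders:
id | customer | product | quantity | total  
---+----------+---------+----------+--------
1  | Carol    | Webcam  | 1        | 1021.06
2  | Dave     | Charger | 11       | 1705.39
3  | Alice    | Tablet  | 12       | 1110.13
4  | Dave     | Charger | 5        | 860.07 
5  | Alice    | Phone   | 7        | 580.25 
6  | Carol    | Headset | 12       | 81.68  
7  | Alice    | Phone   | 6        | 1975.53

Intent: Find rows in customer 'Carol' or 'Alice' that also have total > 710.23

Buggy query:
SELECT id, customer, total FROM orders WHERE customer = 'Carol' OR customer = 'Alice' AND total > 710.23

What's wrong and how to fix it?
Bug: AND binds tighter than OR, so this parses as customer = 'Carol' OR (customer = 'Alice' AND total > 710.23)

Fix: Add parentheses around the OR so the AND applies to both alternatives

Corrected query:
SELECT id, customer, total FROM orders WHERE (customer = 'Carol' OR customer = 'Alice') AND total > 710.23

Result:
id | customer | total  
---+----------+--------
1  | Carol    | 1021.06
3  | Alice    | 1110.13
7  | Alice    | 1975.53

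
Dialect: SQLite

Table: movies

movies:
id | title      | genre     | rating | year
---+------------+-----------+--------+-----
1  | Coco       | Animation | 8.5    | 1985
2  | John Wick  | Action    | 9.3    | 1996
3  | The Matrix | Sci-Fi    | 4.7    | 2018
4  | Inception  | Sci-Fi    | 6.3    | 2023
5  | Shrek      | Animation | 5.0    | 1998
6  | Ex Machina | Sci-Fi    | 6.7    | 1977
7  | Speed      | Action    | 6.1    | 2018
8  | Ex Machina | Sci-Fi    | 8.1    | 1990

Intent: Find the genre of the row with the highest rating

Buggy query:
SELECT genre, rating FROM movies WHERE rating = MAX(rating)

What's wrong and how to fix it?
Bug: MAX(rating) is an aggregate and cannot be used directly in WHERE

Fix: Wrap MAX in a scalar subquery so WHERE compares against a single value

Corrected query:
SELECT genre, rating FROM movies WHERE rating = (SELECT MAX(rating) FROM movies)

Result:
genre  | rating
-------+-------
Action | 9.3   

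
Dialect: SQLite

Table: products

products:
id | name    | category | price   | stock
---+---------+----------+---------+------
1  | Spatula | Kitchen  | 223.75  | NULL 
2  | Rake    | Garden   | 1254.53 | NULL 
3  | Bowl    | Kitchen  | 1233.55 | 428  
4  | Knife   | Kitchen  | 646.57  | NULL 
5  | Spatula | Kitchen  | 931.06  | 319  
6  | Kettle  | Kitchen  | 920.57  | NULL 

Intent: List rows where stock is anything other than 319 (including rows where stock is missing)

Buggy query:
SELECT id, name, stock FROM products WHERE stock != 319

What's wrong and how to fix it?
Bug: Inequality against NULL is unknown, not true; rows with NULL are dropped

Fix: Handle NULL separately with IS NULL alongside the inequality

Corrected query:
SELECT id, name, stock FROM products WHERE stock != 319 OR stock IS NULL

Result:
id | name    | stock
---+---------+------
1  | Spatula | NULL 
2  | Rake    | NULL 
3  | Bowl    | 428  
4  | Knife   | NULL 
6  | Kettle  | NULL 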